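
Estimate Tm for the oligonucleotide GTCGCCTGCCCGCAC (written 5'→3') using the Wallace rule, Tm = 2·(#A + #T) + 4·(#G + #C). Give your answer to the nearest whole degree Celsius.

54°C

Base counts: A=1, T=2, G=4, C=8 (length 15).
Tm = 2·(1+2) + 4·(4+8) = 2·3 + 4·12 = 6 + 48 = 54°C.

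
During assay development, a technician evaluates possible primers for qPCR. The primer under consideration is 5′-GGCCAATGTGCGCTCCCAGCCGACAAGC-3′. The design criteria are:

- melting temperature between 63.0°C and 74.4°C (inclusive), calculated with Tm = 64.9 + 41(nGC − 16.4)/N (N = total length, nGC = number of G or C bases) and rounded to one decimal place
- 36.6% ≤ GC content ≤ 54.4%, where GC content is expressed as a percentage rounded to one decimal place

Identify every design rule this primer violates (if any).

Fails: GC content.

Base counts: A=6, T=3, G=8, C=11 (length 28).
Tm: Tm = 64.9 + 41·(19 − 16.4)/28 = 68.7°C ✓
GC content: GC 19/28 = 67.9%, outside 36.6–54.4% ✗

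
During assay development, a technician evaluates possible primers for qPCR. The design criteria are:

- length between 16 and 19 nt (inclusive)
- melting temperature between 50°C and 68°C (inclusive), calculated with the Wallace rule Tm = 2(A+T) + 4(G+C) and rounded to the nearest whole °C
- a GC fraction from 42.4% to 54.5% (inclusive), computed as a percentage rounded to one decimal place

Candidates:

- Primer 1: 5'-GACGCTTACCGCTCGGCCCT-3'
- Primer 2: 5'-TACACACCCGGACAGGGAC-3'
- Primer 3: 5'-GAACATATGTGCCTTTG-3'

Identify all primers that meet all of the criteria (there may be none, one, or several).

None of the candidates satisfy all criteria.

Primer 1 (20 nt, A=2 T=4 G=5 C=9): length 20, outside 16–19 ✗; Tm = 2·6 + 4·14 = 68°C ✓; GC 14/20 = 70.0%, outside 42.4–54.5% ✗ — fails.
Primer 2 (19 nt, A=6 T=1 G=5 C=7): length 19 ✓; Tm = 2·7 + 4·12 = 62°C ✓; GC 12/19 = 63.2%, outside 42.4–54.5% ✗ — fails.
Primer 3 (17 nt, A=4 T=6 G=4 C=3): length 17 ✓; Tm = 2·10 + 4·7 = 48°C, outside 50–68°C ✗; GC 7/17 = 41.2%, outside 42.4–54.5% ✗ — fails.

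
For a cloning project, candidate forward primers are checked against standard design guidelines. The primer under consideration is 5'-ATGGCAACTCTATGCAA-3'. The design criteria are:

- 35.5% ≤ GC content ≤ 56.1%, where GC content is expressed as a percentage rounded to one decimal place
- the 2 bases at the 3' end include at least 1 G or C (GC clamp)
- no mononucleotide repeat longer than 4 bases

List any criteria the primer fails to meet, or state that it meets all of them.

Fails: GC clamp.

Base counts: A=6, T=4, G=3, C=4 (length 17).
GC content: GC 7/17 = 41.2% ✓
GC clamp: 3' end AA has 0 G/C, need ≥1 ✗
homopolymer run: longest run = 2 ✓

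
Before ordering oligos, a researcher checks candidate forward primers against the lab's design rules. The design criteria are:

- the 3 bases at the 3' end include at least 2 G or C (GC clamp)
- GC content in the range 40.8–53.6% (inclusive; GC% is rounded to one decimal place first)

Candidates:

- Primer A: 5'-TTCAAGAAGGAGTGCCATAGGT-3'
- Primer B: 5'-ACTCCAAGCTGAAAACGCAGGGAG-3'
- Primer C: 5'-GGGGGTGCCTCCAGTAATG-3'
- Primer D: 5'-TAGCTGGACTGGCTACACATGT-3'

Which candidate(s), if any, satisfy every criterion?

Primer A only.

Primer A (22 nt, A=7 T=5 G=7 C=3): 3' end GGT has 2 G/C ✓; GC 10/22 = 45.5% ✓ — passes.
Primer B (24 nt, A=9 T=2 G=7 C=6): 3' end GAG has 2 G/C ✓; GC 13/24 = 54.2%, outside 40.8–53.6% ✗ — fails.
Primer C (19 nt, A=3 T=4 G=8 C=4): 3' end ATG has 1 G/C, need ≥2 ✗; GC 12/19 = 63.2%, outside 40.8–53.6% ✗ — fails.
Primer D (22 nt, A=5 T=6 G=6 C=5): 3' end TGT has 1 G/C, need ≥2 ✗; GC 11/22 = 50.0% ✓ — fails.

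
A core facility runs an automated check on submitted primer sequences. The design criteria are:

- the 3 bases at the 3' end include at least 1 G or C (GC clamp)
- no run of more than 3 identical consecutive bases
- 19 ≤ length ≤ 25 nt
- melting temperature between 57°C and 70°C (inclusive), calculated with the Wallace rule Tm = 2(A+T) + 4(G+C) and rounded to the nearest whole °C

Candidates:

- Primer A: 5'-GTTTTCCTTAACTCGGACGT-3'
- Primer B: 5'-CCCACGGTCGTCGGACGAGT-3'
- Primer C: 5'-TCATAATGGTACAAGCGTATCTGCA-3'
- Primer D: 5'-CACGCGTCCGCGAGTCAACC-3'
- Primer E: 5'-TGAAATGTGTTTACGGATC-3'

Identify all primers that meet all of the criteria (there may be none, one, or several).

Primer B, Primer C and Primer D.

Primer A (20 nt, A=3 T=8 G=4 C=5): 3' end CGT has 2 G/C ✓; longest run = 4, exceeds 3 ✗; length 20 ✓; Tm = 2·11 + 4·9 = 58°C ✓ — fails.
Primer B (20 nt, A=3 T=3 G=7 C=7): 3' end AGT has 1 G/C ✓; longest run = 3 ✓; length 20 ✓; Tm = 2·6 + 4·14 = 68°C ✓ — passes.
Primer C (25 nt, A=8 T=7 G=5 C=5): 3' end GCA has 2 G/C ✓; longest run = 2 ✓; length 25 ✓; Tm = 2·15 + 4·10 = 70°C ✓ — passes.
Primer D (20 nt, A=4 T=2 G=5 C=9): 3' end ACC has 2 G/C ✓; longest run = 2 ✓; length 20 ✓; Tm = 2·6 + 4·14 = 68°C ✓ — passes.
Primer E (19 nt, A=5 T=7 G=5 C=2): 3' end ATC has 1 G/C ✓; longest run = 3 ✓; length 19 ✓; Tm = 2·12 + 4·7 = 52°C, outside 57–70°C ✗ — fails.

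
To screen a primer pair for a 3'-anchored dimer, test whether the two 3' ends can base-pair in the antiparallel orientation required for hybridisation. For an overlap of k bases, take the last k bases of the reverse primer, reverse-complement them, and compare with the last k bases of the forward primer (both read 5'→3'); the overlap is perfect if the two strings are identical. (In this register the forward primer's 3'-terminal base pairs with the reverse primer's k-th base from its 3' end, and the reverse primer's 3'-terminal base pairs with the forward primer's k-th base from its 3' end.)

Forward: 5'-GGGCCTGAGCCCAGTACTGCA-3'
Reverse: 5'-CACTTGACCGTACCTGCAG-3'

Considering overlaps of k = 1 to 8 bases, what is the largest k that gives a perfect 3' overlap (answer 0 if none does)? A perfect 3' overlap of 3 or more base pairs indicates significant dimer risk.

Last 8 bases (5'→3') — forward …GTACTGCA, reverse …ACCTGCAG.
Reverse complement of the reverse primer's last 8 bases: CTGCAGGT; its first k bases are the reverse complement of the reverse primer's last k bases, so a perfect k-base overlap needs the forward primer's last k bases to equal them.
Comparing (forward last k vs required): k=1: A vs C ✗; k=2: CA vs CT ✗; k=3: GCA vs CTG ✗; k=4: TGCA vs CTGC ✗; k=5: CTGCA vs CTGCA ✓; k=6: ACTGCA vs CTGCAG ✗; k=7: TACTGCA vs CTGCAGG ✗; k=8: GTACTGCA vs CTGCAGGT ✗.
Only k = 5 is perfect, so the longest perfect 3' overlap is 5.

Longest perfect overlap: 5 complementary base pairs; significant dimer risk (threshold 3).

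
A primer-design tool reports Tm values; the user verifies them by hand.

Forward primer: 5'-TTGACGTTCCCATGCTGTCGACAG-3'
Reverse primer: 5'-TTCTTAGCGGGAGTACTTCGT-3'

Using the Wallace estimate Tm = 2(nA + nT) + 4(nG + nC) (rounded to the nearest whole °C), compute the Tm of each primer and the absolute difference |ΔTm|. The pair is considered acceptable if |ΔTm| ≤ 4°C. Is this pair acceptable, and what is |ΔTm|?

Forward: A=4 T=7 G=6 C=7 → Tm = 2·11 + 4·13 = 74°C.
Reverse: A=3 T=8 G=6 C=4 → Tm = 2·11 + 4·10 = 62°C.
|ΔTm| = |74 − 62| = 12°C, > 4°C.

|ΔTm| = 12°C; the pair is not acceptable.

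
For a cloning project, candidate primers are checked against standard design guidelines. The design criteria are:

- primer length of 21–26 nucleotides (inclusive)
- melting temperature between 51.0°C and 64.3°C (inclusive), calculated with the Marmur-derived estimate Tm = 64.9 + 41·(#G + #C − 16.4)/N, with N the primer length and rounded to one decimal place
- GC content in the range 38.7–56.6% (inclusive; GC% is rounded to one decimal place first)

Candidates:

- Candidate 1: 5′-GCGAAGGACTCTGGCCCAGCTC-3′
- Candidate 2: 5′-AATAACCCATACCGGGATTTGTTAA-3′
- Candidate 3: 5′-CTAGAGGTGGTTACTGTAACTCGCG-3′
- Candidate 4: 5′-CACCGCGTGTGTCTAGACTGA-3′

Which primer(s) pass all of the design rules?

Candidate 1 (22 nt, A=4 T=3 G=7 C=8): length 22 ✓; Tm = 64.9 + 41·(15 − 16.4)/22 = 62.3°C ✓; GC 15/22 = 68.2%, outside 38.7–56.6% ✗ — fails.
Candidate 2 (25 nt, A=9 T=7 G=4 C=5): length 25 ✓; Tm = 64.9 + 41·(9 − 16.4)/25 = 52.8°C ✓; GC 9/25 = 36.0%, outside 38.7–56.6% ✗ — fails.
Candidate 3 (25 nt, A=5 T=7 G=8 C=5): length 25 ✓; Tm = 64.9 + 41·(13 − 16.4)/25 = 59.3°C ✓; GC 13/25 = 52.0% ✓ — passes.
Candidate 4 (21 nt, A=4 T=5 G=6 C=6): length 21 ✓; Tm = 64.9 + 41·(12 − 16.4)/21 = 56.3°C ✓; GC 12/21 = 57.1%, outside 38.7–56.6% ✗ — fails.

Candidate 3 only.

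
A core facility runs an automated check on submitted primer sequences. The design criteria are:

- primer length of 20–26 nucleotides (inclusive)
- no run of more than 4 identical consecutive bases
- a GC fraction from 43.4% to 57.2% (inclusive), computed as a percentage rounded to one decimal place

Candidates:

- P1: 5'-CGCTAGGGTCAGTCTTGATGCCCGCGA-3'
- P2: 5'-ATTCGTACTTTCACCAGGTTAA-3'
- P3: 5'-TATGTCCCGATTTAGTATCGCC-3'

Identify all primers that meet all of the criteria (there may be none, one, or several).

P1 (27 nt, A=4 T=6 G=9 C=8): length 27, outside 20–26 ✗; longest run = 3 ✓; GC 17/27 = 63.0%, outside 43.4–57.2% ✗ — fails.
P2 (22 nt, A=6 T=8 G=3 C=5): length 22 ✓; longest run = 3 ✓; GC 8/22 = 36.4%, outside 43.4–57.2% ✗ — fails.
P3 (22 nt, A=4 T=8 G=4 C=6): length 22 ✓; longest run = 3 ✓; GC 10/22 = 45.5% ✓ — passes.

P3 only.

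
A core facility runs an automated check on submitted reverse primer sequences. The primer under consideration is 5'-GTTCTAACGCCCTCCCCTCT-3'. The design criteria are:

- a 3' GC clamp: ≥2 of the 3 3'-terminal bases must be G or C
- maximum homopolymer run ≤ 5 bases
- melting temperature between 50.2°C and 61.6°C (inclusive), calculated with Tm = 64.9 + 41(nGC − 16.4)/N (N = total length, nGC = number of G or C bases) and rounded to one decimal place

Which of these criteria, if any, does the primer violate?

Fails: GC clamp.

Base counts: A=2, T=6, G=2, C=10 (length 20).
GC clamp: 3' end TCT has 1 G/C, need ≥2 ✗
homopolymer run: longest run = 4 ✓
Tm: Tm = 64.9 + 41·(12 − 16.4)/20 = 55.9°C ✓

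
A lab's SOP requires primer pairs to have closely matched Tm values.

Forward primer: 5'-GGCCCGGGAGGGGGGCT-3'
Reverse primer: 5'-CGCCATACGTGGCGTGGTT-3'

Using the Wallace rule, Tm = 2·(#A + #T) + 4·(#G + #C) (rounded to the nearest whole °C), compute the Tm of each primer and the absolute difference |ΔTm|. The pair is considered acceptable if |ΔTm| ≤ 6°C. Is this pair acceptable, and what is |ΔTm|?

Forward: A=1 T=1 G=11 C=4 → Tm = 2·2 + 4·15 = 64°C.
Reverse: A=2 T=5 G=7 C=5 → Tm = 2·7 + 4·12 = 62°C.
|ΔTm| = |64 − 62| = 2°C, ≤ 6°C.

|ΔTm| = 2°C; the pair is acceptable.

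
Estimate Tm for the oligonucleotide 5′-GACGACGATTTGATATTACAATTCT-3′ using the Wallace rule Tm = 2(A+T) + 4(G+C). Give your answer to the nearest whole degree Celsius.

Base counts: A=8, T=9, G=4, C=4 (length 25).
Tm = 2·(8+9) + 4·(4+4) = 2·17 + 4·8 = 34 + 32 = 66°C.

66°C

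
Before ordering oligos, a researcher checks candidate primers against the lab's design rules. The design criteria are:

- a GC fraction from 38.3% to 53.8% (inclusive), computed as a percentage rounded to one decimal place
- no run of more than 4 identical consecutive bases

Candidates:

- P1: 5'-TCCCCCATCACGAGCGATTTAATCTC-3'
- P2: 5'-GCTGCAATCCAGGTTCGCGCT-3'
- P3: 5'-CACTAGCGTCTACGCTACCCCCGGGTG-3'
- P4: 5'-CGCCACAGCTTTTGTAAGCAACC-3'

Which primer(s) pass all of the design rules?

P4 only.

P1 (26 nt, A=6 T=7 G=3 C=10): GC 13/26 = 50.0% ✓; longest run = 5, exceeds 4 ✗ — fails.
P2 (21 nt, A=3 T=5 G=6 C=7): GC 13/21 = 61.9%, outside 38.3–53.8% ✗; longest run = 2 ✓ — fails.
P3 (27 nt, A=4 T=5 G=7 C=11): GC 18/27 = 66.7%, outside 38.3–53.8% ✗; longest run = 5, exceeds 4 ✗ — fails.
P4 (23 nt, A=6 T=5 G=4 C=8): GC 12/23 = 52.2% ✓; longest run = 4 ✓ — passes.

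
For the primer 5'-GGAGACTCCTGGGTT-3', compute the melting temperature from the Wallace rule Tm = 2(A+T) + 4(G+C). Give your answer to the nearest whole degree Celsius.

Base counts: A=2, T=4, G=6, C=3 (length 15).
Tm = 2·(2+4) + 4·(6+3) = 2·6 + 4·9 = 12 + 36 = 48°C.

48°C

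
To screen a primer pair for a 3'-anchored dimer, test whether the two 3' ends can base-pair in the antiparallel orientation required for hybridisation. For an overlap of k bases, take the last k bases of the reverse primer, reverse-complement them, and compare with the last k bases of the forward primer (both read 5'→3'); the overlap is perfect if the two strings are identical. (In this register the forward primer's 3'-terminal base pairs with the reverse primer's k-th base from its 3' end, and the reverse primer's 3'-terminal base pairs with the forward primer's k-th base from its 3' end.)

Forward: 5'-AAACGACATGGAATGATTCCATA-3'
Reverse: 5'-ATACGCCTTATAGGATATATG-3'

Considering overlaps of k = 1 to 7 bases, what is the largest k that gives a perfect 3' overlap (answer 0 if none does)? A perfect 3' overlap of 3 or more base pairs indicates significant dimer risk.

Last 7 bases (5'→3') — forward …TTCCATA, reverse …ATATATG.
Reverse complement of the reverse primer's last 7 bases: CATATAT; its first k bases are the reverse complement of the reverse primer's last k bases, so a perfect k-base overlap needs the forward primer's last k bases to equal them.
Comparing (forward last k vs required): k=1: A vs C ✗; k=2: TA vs CA ✗; k=3: ATA vs CAT ✗; k=4: CATA vs CATA ✓; k=5: CCATA vs CATAT ✗; k=6: TCCATA vs CATATA ✗; k=7: TTCCATA vs CATATAT ✗.
Only k = 4 is perfect, so the longest perfect 3' overlap is 4.

Longest perfect overlap: 4 complementary base pairs; significant dimer risk (threshold 3).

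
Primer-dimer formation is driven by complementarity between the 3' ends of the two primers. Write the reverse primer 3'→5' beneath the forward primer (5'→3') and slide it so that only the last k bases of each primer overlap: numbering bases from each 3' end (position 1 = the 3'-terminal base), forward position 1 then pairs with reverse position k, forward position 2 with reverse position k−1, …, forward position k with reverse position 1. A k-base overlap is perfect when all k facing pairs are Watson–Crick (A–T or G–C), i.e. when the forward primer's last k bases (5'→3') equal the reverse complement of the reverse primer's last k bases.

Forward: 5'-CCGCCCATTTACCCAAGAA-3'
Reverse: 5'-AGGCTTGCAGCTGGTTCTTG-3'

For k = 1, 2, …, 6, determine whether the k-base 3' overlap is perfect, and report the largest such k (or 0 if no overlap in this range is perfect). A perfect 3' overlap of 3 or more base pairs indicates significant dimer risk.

Last 6 bases (5'→3') — forward …CAAGAA, reverse …TTCTTG.
Reverse complement of the reverse primer's last 6 bases: CAAGAA; its first k bases are the reverse complement of the reverse primer's last k bases, so a perfect k-base overlap needs the forward primer's last k bases to equal them.
Comparing (forward last k vs required): k=1: A vs C ✗; k=2: AA vs CA ✗; k=3: GAA vs CAA ✗; k=4: AGAA vs CAAG ✗; k=5: AAGAA vs CAAGA ✗; k=6: CAAGAA vs CAAGAA ✓.
Only k = 6 is perfect, so the longest perfect 3' overlap is 6.

Longest perfect overlap: 6 complementary base pairs; significant dimer risk (threshold 3).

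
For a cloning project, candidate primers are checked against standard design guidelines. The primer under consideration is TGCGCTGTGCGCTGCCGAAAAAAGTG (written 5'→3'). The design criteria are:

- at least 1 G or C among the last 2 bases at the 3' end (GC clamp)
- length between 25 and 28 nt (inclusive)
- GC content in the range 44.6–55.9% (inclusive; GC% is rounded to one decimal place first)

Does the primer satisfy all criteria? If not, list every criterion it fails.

Fails: GC content.

Base counts: A=6, T=5, G=9, C=6 (length 26).
GC clamp: 3' end TG has 1 G/C ✓
length: length 26 ✓
GC content: GC 15/26 = 57.7%, outside 44.6–55.9% ✗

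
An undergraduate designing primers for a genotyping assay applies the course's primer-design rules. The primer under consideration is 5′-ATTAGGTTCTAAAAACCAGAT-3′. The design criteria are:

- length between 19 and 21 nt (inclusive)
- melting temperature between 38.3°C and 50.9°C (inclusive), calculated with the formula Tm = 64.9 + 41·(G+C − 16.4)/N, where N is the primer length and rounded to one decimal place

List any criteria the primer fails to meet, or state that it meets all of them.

Base counts: A=9, T=6, G=3, C=3 (length 21).
length: length 21 ✓
Tm: Tm = 64.9 + 41·(6 − 16.4)/21 = 44.6°C ✓

Meets all criteria.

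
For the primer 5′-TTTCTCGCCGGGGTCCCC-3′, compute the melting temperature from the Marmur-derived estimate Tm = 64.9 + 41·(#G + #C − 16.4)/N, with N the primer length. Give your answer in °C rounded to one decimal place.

Base counts: A=0, T=5, G=5, C=8; G+C = 13, N = 18.
Tm = 64.9 + 41·(13 − 16.4)/18 = 64.9 + -139.40/18 = 57.2°C.

57.2°C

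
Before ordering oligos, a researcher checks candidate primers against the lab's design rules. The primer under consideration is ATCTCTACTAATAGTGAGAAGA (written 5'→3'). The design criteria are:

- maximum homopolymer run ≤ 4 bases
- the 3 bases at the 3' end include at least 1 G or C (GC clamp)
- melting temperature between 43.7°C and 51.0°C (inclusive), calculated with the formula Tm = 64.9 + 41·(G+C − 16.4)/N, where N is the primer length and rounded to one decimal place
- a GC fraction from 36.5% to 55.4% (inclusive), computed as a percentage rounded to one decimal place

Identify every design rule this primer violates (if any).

Base counts: A=9, T=6, G=4, C=3 (length 22).
homopolymer run: longest run = 2 ✓
GC clamp: 3' end AGA has 1 G/C ✓
Tm: Tm = 64.9 + 41·(7 − 16.4)/22 = 47.4°C ✓
GC content: GC 7/22 = 31.8%, outside 36.5–55.4% ✗

Fails: GC content.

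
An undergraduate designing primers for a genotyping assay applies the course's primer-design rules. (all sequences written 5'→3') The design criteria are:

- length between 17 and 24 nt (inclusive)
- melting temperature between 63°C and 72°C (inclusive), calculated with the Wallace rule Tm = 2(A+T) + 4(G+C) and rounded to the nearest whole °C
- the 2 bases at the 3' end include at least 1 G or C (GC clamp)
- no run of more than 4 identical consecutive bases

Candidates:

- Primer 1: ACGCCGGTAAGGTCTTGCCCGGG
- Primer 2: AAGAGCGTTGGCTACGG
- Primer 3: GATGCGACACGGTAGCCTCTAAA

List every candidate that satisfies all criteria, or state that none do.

None of the candidates satisfy all criteria.

Primer 1 (23 nt, A=3 T=4 G=9 C=7): length 23 ✓; Tm = 2·7 + 4·16 = 78°C, outside 63–72°C ✗; 3' end GG has 2 G/C ✓; longest run = 3 ✓ — fails.
Primer 2 (17 nt, A=4 T=3 G=7 C=3): length 17 ✓; Tm = 2·7 + 4·10 = 54°C, outside 63–72°C ✗; 3' end GG has 2 G/C ✓; longest run = 2 ✓ — fails.
Primer 3 (23 nt, A=7 T=4 G=6 C=6): length 23 ✓; Tm = 2·11 + 4·12 = 70°C ✓; 3' end AA has 0 G/C, need ≥1 ✗; longest run = 3 ✓ — fails.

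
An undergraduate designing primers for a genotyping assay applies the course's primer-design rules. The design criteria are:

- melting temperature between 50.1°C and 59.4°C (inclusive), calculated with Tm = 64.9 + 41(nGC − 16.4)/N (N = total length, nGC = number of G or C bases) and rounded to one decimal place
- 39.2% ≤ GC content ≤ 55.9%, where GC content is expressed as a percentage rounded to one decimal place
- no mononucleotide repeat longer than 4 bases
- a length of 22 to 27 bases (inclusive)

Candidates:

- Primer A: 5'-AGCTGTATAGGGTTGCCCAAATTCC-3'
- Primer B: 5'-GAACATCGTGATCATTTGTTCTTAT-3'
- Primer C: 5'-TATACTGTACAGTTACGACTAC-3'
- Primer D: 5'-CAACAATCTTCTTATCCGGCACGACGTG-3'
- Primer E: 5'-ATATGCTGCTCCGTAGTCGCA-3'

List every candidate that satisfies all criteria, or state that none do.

Primer A (25 nt, A=6 T=7 G=6 C=6): Tm = 64.9 + 41·(12 − 16.4)/25 = 57.7°C ✓; GC 12/25 = 48.0% ✓; longest run = 3 ✓; length 25 ✓ — passes.
Primer B (25 nt, A=6 T=11 G=4 C=4): Tm = 64.9 + 41·(8 − 16.4)/25 = 51.1°C ✓; GC 8/25 = 32.0%, outside 39.2–55.9% ✗; longest run = 3 ✓; length 25 ✓ — fails.
Primer C (22 nt, A=7 T=7 G=3 C=5): Tm = 64.9 + 41·(8 − 16.4)/22 = 49.2°C, outside 50.1–59.4°C ✗; GC 8/22 = 36.4%, outside 39.2–55.9% ✗; longest run = 2 ✓; length 22 ✓ — fails.
Primer D (28 nt, A=7 T=7 G=5 C=9): Tm = 64.9 + 41·(14 − 16.4)/28 = 61.4°C, outside 50.1–59.4°C ✗; GC 14/28 = 50.0% ✓; longest run = 2 ✓; length 28, outside 22–27 ✗ — fails.
Primer E (21 nt, A=4 T=6 G=5 C=6): Tm = 64.9 + 41·(11 − 16.4)/21 = 54.4°C ✓; GC 11/21 = 52.4% ✓; longest run = 2 ✓; length 21, outside 22–27 ✗ — fails.

Primer A only.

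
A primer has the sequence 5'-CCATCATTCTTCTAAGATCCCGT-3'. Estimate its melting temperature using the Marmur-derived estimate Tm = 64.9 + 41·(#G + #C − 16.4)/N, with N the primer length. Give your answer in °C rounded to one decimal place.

Base counts: A=5, T=8, G=2, C=8; G+C = 10, N = 23.
Tm = 64.9 + 41·(10 − 16.4)/23 = 64.9 + -262.40/23 = 53.5°C.

53.5°C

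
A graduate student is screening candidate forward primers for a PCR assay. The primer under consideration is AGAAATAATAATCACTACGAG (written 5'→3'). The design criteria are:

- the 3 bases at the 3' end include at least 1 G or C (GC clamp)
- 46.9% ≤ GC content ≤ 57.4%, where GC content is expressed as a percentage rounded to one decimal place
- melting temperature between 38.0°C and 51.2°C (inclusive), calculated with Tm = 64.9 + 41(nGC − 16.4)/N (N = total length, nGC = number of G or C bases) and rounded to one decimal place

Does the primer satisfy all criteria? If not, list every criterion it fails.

Base counts: A=11, T=4, G=3, C=3 (length 21).
GC clamp: 3' end GAG has 2 G/C ✓
GC content: GC 6/21 = 28.6%, outside 46.9–57.4% ✗
Tm: Tm = 64.9 + 41·(6 − 16.4)/21 = 44.6°C ✓

Fails: GC content.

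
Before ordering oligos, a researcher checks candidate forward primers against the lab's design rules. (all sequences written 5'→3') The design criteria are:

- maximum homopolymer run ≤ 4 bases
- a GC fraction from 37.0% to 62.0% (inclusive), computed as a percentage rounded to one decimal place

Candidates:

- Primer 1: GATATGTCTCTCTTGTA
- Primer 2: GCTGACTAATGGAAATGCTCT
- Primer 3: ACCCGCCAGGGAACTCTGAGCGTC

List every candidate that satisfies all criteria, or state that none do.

Primer 2 only.

Primer 1 (17 nt, A=3 T=8 G=3 C=3): longest run = 2 ✓; GC 6/17 = 35.3%, outside 37.0–62.0% ✗ — fails.
Primer 2 (21 nt, A=6 T=6 G=5 C=4): longest run = 3 ✓; GC 9/21 = 42.9% ✓ — passes.
Primer 3 (24 nt, A=5 T=3 G=7 C=9): longest run = 3 ✓; GC 16/24 = 66.7%, outside 37.0–62.0% ✗ — fails.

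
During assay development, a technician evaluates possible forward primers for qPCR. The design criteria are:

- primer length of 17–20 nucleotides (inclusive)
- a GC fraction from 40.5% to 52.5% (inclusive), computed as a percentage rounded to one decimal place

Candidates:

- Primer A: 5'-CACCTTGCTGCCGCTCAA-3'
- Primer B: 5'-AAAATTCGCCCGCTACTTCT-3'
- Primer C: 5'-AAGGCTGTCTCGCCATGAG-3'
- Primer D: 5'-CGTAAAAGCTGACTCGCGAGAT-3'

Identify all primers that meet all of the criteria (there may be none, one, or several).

Primer B only.

Primer A (18 nt, A=3 T=4 G=3 C=8): length 18 ✓; GC 11/18 = 61.1%, outside 40.5–52.5% ✗ — fails.
Primer B (20 nt, A=5 T=6 G=2 C=7): length 20 ✓; GC 9/20 = 45.0% ✓ — passes.
Primer C (19 nt, A=4 T=4 G=6 C=5): length 19 ✓; GC 11/19 = 57.9%, outside 40.5–52.5% ✗ — fails.
Primer D (22 nt, A=7 T=4 G=6 C=5): length 22, outside 17–20 ✗; GC 11/22 = 50.0% ✓ — fails.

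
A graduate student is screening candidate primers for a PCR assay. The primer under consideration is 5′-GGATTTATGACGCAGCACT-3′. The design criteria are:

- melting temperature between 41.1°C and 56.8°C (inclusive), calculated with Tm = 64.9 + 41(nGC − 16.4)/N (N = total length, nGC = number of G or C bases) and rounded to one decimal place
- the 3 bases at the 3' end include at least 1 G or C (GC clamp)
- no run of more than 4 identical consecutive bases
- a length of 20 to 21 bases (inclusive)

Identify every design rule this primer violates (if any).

Base counts: A=5, T=5, G=5, C=4 (length 19).
Tm: Tm = 64.9 + 41·(9 − 16.4)/19 = 48.9°C ✓
GC clamp: 3' end ACT has 1 G/C ✓
homopolymer run: longest run = 3 ✓
length: length 19, outside 20–21 ✗

Fails: length.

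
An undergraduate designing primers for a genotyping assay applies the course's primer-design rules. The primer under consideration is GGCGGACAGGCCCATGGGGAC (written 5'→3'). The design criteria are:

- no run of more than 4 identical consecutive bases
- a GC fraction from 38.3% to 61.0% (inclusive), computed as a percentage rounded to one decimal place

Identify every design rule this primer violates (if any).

Base counts: A=4, T=1, G=10, C=6 (length 21).
homopolymer run: longest run = 4 ✓
GC content: GC 16/21 = 76.2%, outside 38.3–61.0% ✗

Fails: GC content.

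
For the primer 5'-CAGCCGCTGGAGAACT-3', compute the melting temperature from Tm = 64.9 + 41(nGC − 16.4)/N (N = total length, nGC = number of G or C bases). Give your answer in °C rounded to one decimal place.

Base counts: A=4, T=2, G=5, C=5; G+C = 10, N = 16.
Tm = 64.9 + 41·(10 − 16.4)/16 = 64.9 + -262.40/16 = 48.5°C.

48.5°C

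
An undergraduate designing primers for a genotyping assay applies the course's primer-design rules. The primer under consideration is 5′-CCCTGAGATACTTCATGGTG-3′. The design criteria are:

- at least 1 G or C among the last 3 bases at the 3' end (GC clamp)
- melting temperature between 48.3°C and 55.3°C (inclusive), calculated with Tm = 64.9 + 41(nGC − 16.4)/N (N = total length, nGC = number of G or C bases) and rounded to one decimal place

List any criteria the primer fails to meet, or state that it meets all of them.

Base counts: A=4, T=6, G=5, C=5 (length 20).
GC clamp: 3' end GTG has 2 G/C ✓
Tm: Tm = 64.9 + 41·(10 − 16.4)/20 = 51.8°C ✓

Meets all criteria.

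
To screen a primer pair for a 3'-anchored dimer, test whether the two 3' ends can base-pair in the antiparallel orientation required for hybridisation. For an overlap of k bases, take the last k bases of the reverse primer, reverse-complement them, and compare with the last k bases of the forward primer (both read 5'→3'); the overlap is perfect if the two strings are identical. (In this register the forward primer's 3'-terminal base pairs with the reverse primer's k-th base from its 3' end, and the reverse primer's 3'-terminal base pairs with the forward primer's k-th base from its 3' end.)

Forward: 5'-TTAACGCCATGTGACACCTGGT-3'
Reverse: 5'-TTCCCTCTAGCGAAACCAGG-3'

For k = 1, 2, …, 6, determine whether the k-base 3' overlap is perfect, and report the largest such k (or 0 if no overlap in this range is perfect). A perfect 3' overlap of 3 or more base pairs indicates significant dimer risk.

Longest perfect overlap: 6 complementary base pairs; significant dimer risk (threshold 3).

Last 6 bases (5'→3') — forward …CCTGGT, reverse …ACCAGG.
Reverse complement of the reverse primer's last 6 bases: CCTGGT; its first k bases are the reverse complement of the reverse primer's last k bases, so a perfect k-base overlap needs the forward primer's last k bases to equal them.
Comparing (forward last k vs required): k=1: T vs C ✗; k=2: GT vs CC ✗; k=3: GGT vs CCT ✗; k=4: TGGT vs CCTG ✗; k=5: CTGGT vs CCTGG ✗; k=6: CCTGGT vs CCTGGT ✓.
Only k = 6 is perfect, so the longest perfect 3' overlap is 6.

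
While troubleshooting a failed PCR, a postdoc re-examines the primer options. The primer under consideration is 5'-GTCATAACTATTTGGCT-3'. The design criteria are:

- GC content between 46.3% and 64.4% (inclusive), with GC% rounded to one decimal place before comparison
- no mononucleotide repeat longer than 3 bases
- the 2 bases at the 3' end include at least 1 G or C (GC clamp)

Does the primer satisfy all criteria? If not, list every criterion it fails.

Base counts: A=4, T=7, G=3, C=3 (length 17).
GC content: GC 6/17 = 35.3%, outside 46.3–64.4% ✗
homopolymer run: longest run = 3 ✓
GC clamp: 3' end CT has 1 G/C ✓

Fails: GC content.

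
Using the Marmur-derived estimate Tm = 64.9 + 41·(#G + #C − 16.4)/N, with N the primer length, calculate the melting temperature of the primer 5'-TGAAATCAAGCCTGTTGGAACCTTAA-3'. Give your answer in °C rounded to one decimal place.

Base counts: A=9, T=7, G=5, C=5; G+C = 10, N = 26.
Tm = 64.9 + 41·(10 − 16.4)/26 = 64.9 + -262.40/26 = 54.8°C.

54.8°C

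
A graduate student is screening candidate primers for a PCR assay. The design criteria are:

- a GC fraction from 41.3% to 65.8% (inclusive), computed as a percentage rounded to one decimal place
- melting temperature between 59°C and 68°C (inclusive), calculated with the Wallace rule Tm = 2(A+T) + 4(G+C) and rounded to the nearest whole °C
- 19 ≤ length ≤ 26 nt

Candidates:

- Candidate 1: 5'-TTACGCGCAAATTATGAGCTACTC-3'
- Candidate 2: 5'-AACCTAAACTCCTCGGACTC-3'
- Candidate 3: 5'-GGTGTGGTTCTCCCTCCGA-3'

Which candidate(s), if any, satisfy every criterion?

Candidate 1, Candidate 2 and Candidate 3.

Candidate 1 (24 nt, A=7 T=7 G=4 C=6): GC 10/24 = 41.7% ✓; Tm = 2·14 + 4·10 = 68°C ✓; length 24 ✓ — passes.
Candidate 2 (20 nt, A=6 T=4 G=2 C=8): GC 10/20 = 50.0% ✓; Tm = 2·10 + 4·10 = 60°C ✓; length 20 ✓ — passes.
Candidate 3 (19 nt, A=1 T=6 G=6 C=6): GC 12/19 = 63.2% ✓; Tm = 2·7 + 4·12 = 62°C ✓; length 19 ✓ — passes.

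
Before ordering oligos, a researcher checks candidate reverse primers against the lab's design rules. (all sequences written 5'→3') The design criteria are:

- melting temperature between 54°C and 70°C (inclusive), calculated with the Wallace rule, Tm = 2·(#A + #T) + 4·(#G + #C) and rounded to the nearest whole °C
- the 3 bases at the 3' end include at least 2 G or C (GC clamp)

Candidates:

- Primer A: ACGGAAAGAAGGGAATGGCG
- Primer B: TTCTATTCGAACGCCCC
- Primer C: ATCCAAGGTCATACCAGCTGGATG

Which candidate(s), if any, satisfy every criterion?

Primer A (20 nt, A=8 T=1 G=9 C=2): Tm = 2·9 + 4·11 = 62°C ✓; 3' end GCG has 3 G/C ✓ — passes.
Primer B (17 nt, A=3 T=5 G=2 C=7): Tm = 2·8 + 4·9 = 52°C, outside 54–70°C ✗; 3' end CCC has 3 G/C ✓ — fails.
Primer C (24 nt, A=7 T=5 G=6 C=6): Tm = 2·12 + 4·12 = 72°C, outside 54–70°C ✗; 3' end ATG has 1 G/C, need ≥2 ✗ — fails.

Primer A only.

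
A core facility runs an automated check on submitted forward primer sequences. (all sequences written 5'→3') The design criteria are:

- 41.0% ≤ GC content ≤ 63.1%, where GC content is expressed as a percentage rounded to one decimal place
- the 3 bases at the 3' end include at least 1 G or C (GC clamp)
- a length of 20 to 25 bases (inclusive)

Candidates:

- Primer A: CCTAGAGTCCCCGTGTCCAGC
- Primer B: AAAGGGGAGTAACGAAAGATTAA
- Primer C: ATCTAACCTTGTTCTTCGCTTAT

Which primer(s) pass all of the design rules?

None of the candidates satisfy all criteria.

Primer A (21 nt, A=3 T=4 G=5 C=9): GC 14/21 = 66.7%, outside 41.0–63.1% ✗; 3' end AGC has 2 G/C ✓; length 21 ✓ — fails.
Primer B (23 nt, A=12 T=3 G=7 C=1): GC 8/23 = 34.8%, outside 41.0–63.1% ✗; 3' end TAA has 0 G/C, need ≥1 ✗; length 23 ✓ — fails.
Primer C (23 nt, A=4 T=11 G=2 C=6): GC 8/23 = 34.8%, outside 41.0–63.1% ✗; 3' end TAT has 0 G/C, need ≥1 ✗; length 23 ✓ — fails.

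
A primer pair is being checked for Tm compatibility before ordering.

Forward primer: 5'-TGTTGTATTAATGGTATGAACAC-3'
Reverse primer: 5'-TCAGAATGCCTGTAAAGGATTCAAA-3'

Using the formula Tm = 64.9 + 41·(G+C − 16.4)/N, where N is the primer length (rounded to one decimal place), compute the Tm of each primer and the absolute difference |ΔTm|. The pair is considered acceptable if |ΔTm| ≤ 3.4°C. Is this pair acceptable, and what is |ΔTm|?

Forward: G+C = 7, N = 23 → Tm = 64.9 + 41·(7 − 16.4)/23 = 48.1°C.
Reverse: G+C = 9, N = 25 → Tm = 64.9 + 41·(9 − 16.4)/25 = 52.8°C.
|ΔTm| = |48.1 − 52.8| = 4.7°C, > 3.4°C.

|ΔTm| = 4.7°C; the pair is not acceptable.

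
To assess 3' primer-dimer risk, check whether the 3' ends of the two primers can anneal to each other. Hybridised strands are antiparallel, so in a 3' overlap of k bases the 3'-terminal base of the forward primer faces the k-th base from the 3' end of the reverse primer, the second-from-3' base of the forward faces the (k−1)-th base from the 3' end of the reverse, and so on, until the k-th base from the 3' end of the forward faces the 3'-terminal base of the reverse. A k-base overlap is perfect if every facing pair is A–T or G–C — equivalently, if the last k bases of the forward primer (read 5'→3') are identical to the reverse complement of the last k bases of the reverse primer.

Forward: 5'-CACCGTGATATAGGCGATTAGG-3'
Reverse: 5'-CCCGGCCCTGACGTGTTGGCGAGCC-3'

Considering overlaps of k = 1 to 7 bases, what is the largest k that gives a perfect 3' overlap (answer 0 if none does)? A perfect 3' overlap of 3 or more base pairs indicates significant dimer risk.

Last 7 bases (5'→3') — forward …GATTAGG, reverse …GCGAGCC.
Reverse complement of the reverse primer's last 7 bases: GGCTCGC; its first k bases are the reverse complement of the reverse primer's last k bases, so a perfect k-base overlap needs the forward primer's last k bases to equal them.
Comparing (forward last k vs required): k=1: G vs G ✓; k=2: GG vs GG ✓; k=3: AGG vs GGC ✗; k=4: TAGG vs GGCT ✗; k=5: TTAGG vs GGCTC ✗; k=6: ATTAGG vs GGCTCG ✗; k=7: GATTAGG vs GGCTCGC ✗.
Perfect overlaps at k = 1, 2; the largest is 2.

Longest perfect overlap: 2 complementary base pairs; below the dimer-risk threshold (threshold 3).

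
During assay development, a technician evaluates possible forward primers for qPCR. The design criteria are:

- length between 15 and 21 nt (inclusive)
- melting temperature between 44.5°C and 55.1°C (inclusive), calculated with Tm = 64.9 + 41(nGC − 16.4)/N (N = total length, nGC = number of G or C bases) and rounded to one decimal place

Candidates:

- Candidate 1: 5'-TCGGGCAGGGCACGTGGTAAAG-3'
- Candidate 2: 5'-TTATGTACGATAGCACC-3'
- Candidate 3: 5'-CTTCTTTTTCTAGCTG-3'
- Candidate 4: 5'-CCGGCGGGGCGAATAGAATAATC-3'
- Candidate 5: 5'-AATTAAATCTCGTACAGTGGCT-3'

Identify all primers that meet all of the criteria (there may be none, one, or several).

Candidate 1 (22 nt, A=5 T=3 G=10 C=4): length 22, outside 15–21 ✗; Tm = 64.9 + 41·(14 − 16.4)/22 = 60.4°C, outside 44.5–55.1°C ✗ — fails.
Candidate 2 (17 nt, A=5 T=5 G=3 C=4): length 17 ✓; Tm = 64.9 + 41·(7 − 16.4)/17 = 42.2°C, outside 44.5–55.1°C ✗ — fails.
Candidate 3 (16 nt, A=1 T=9 G=2 C=4): length 16 ✓; Tm = 64.9 + 41·(6 − 16.4)/16 = 38.3°C, outside 44.5–55.1°C ✗ — fails.
Candidate 4 (23 nt, A=7 T=3 G=8 C=5): length 23, outside 15–21 ✗; Tm = 64.9 + 41·(13 − 16.4)/23 = 58.8°C, outside 44.5–55.1°C ✗ — fails.
Candidate 5 (22 nt, A=7 T=7 G=4 C=4): length 22, outside 15–21 ✗; Tm = 64.9 + 41·(8 − 16.4)/22 = 49.2°C ✓ — fails.

None of the candidates satisfy all criteria.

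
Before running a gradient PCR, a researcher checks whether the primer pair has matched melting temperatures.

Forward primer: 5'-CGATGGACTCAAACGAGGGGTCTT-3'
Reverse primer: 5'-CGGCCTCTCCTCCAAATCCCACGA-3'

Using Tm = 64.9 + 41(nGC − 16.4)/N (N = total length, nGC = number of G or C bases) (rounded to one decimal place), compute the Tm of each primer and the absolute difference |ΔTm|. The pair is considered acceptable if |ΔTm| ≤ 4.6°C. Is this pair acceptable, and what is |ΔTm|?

|ΔTm| = 3.4°C; the pair is acceptable.

Forward: G+C = 13, N = 24 → Tm = 64.9 + 41·(13 − 16.4)/24 = 59.1°C.
Reverse: G+C = 15, N = 24 → Tm = 64.9 + 41·(15 − 16.4)/24 = 62.5°C.
|ΔTm| = |59.1 − 62.5| = 3.4°C, ≤ 4.6°C.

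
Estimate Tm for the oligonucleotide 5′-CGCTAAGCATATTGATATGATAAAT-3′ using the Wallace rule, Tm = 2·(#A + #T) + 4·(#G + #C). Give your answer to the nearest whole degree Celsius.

64°C

Base counts: A=10, T=8, G=4, C=3 (length 25).
Tm = 2·(10+8) + 4·(4+3) = 2·18 + 4·7 = 36 + 28 = 64°C.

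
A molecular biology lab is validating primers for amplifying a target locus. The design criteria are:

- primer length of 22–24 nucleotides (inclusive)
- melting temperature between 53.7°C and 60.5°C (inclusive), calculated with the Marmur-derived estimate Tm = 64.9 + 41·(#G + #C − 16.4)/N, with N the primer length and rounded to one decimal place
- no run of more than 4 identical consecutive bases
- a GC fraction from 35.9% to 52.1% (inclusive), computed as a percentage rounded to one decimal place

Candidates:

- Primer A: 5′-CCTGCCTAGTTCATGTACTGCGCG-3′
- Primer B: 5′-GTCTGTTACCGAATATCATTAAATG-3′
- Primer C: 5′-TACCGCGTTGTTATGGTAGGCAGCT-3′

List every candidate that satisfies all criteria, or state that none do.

None of the candidates satisfy all criteria.

Primer A (24 nt, A=3 T=7 G=6 C=8): length 24 ✓; Tm = 64.9 + 41·(14 − 16.4)/24 = 60.8°C, outside 53.7–60.5°C ✗; longest run = 2 ✓; GC 14/24 = 58.3%, outside 35.9–52.1% ✗ — fails.
Primer B (25 nt, A=8 T=9 G=4 C=4): length 25, outside 22–24 ✗; Tm = 64.9 + 41·(8 − 16.4)/25 = 51.1°C, outside 53.7–60.5°C ✗; longest run = 3 ✓; GC 8/25 = 32.0%, outside 35.9–52.1% ✗ — fails.
Primer C (25 nt, A=4 T=8 G=8 C=5): length 25, outside 22–24 ✗; Tm = 64.9 + 41·(13 − 16.4)/25 = 59.3°C ✓; longest run = 2 ✓; GC 13/25 = 52.0% ✓ — fails.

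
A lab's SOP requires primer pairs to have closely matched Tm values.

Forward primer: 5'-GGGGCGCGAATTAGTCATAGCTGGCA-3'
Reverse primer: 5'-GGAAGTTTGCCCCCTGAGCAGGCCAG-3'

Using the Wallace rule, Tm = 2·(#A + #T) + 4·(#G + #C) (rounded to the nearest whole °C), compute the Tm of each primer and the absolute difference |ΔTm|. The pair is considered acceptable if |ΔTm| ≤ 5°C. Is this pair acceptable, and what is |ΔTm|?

Forward: A=6 T=5 G=10 C=5 → Tm = 2·11 + 4·15 = 82°C.
Reverse: A=5 T=4 G=9 C=8 → Tm = 2·9 + 4·17 = 86°C.
|ΔTm| = |82 − 86| = 4°C, ≤ 5°C.

|ΔTm| = 4°C; the pair is acceptable.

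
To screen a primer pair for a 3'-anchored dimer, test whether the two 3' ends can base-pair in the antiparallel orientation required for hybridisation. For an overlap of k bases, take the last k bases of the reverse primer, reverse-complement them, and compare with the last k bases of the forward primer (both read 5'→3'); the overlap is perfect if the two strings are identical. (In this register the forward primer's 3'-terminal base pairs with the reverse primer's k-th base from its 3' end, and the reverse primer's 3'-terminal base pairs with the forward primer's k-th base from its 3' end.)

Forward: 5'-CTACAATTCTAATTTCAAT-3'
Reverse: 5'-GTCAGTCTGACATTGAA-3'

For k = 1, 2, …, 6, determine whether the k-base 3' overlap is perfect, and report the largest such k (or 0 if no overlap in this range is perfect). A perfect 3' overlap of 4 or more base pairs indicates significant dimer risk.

Last 6 bases (5'→3') — forward …TTCAAT, reverse …ATTGAA.
Reverse complement of the reverse primer's last 6 bases: TTCAAT; its first k bases are the reverse complement of the reverse primer's last k bases, so a perfect k-base overlap needs the forward primer's last k bases to equal them.
Comparing (forward last k vs required): k=1: T vs T ✓; k=2: AT vs TT ✗; k=3: AAT vs TTC ✗; k=4: CAAT vs TTCA ✗; k=5: TCAAT vs TTCAA ✗; k=6: TTCAAT vs TTCAAT ✓.
Perfect overlaps at k = 1, 6; the largest is 6.

Longest perfect overlap: 6 complementary base pairs; significant dimer risk (threshold 4).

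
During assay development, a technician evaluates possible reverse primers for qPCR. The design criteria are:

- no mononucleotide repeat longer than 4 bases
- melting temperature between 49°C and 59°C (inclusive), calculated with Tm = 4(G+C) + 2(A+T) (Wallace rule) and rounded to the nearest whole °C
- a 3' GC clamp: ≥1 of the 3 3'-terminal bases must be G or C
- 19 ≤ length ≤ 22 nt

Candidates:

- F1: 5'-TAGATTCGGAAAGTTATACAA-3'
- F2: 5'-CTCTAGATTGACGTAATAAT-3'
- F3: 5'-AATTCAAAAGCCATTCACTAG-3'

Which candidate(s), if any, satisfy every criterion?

F1 (21 nt, A=9 T=6 G=4 C=2): longest run = 3 ✓; Tm = 2·15 + 4·6 = 54°C ✓; 3' end CAA has 1 G/C ✓; length 21 ✓ — passes.
F2 (20 nt, A=7 T=7 G=3 C=3): longest run = 2 ✓; Tm = 2·14 + 4·6 = 52°C ✓; 3' end AAT has 0 G/C, need ≥1 ✗; length 20 ✓ — fails.
F3 (21 nt, A=9 T=5 G=2 C=5): longest run = 4 ✓; Tm = 2·14 + 4·7 = 56°C ✓; 3' end TAG has 1 G/C ✓; length 21 ✓ — passes.

F1 and F3.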